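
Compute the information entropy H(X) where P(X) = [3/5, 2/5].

H(X) = -Σ p(x) log₂ p(x)
  -3/5 × log₂(3/5) = 0.4422
  -2/5 × log₂(2/5) = 0.5288
H(X) = 0.9710 bits


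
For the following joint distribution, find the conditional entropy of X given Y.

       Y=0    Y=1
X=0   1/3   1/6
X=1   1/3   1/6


H(X|Y) = Σ_y p(y) H(X|Y=y)
  p(Y=0) = 2/3, H(X|Y=0) = 1.0000
  p(Y=1) = 1/3, H(X|Y=1) = 1.0000
H(X|Y) = 0.6667×1.0000 + 0.3333×1.0000 = 1.0000 bits


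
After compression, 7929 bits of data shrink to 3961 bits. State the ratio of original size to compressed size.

Compression ratio = Original / Compressed
= 7929 / 3961 = 2.00:1


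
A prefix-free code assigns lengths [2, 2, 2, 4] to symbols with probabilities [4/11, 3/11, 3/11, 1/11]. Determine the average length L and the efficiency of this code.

Average length L = Σ p_i × l_i = 2.1818 bits
Entropy H = 1.8676 bits
Efficiency η = H/L × 100% = 85.60%


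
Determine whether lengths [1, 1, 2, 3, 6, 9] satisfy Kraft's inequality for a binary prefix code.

Kraft inequality: Σ 2^(-l_i) ≤ 1 for prefix-free code
Calculating: 2^(-1) + 2^(-1) + 2^(-2) + 2^(-3) + 2^(-6) + 2^(-9)
= 0.5 + 0.5 + 0.25 + 0.125 + 0.015625 + 0.001953125
= 1.3926
Since 1.3926 > 1, prefix-free code does not exist


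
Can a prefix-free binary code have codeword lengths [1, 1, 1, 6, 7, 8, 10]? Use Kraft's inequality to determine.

Kraft inequality: Σ 2^(-l_i) ≤ 1 for prefix-free code
Calculating: 2^(-1) + 2^(-1) + 2^(-1) + 2^(-6) + 2^(-7) + 2^(-8) + 2^(-10)
= 0.5 + 0.5 + 0.5 + 0.015625 + 0.0078125 + 0.00390625 + 0.0009765625
= 1.5283
Since 1.5283 > 1, prefix-free code does not exist


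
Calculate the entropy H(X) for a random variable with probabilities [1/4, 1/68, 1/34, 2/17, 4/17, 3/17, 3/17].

H(X) = -Σ p(x) log₂ p(x)
  -1/4 × log₂(1/4) = 0.5000
  -1/68 × log₂(1/68) = 0.0895
  -1/34 × log₂(1/34) = 0.1496
  -2/17 × log₂(2/17) = 0.3632
  -4/17 × log₂(4/17) = 0.4912
  -3/17 × log₂(3/17) = 0.4416
  -3/17 × log₂(3/17) = 0.4416
H(X) = 2.4768 bits


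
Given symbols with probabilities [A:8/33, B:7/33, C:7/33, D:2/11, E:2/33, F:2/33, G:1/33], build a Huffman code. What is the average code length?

Huffman tree construction:
Combine smallest probabilities repeatedly
Resulting codes:
  A: 10 (length 2)
  B: 00 (length 2)
  C: 01 (length 2)
  D: 111 (length 3)
  E: 11011 (length 5)
  F: 1100 (length 4)
  G: 11010 (length 5)
Average length = Σ p(s) × length(s) = 2.5758 bits


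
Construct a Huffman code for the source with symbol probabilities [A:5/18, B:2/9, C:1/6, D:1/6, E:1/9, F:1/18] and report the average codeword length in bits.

Huffman tree construction:
Combine smallest probabilities repeatedly
Resulting codes:
  A: 10 (length 2)
  B: 01 (length 2)
  C: 110 (length 3)
  D: 111 (length 3)
  E: 001 (length 3)
  F: 000 (length 3)
Average length = Σ p(s) × length(s) = 2.5000 bits


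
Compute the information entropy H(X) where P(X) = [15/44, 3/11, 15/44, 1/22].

H(X) = -Σ p(x) log₂ p(x)
  -15/44 × log₂(15/44) = 0.5293
  -3/11 × log₂(3/11) = 0.5112
  -15/44 × log₂(15/44) = 0.5293
  -1/22 × log₂(1/22) = 0.2027
H(X) = 1.7725 bits


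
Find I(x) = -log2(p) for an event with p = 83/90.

Information content I(x) = -log₂(p(x))
I = -log₂(83/90) = -log₂(0.9222)
I = 0.1168 bits


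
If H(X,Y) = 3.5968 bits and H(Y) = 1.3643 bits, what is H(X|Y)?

Chain rule: H(X,Y) = H(X|Y) + H(Y)
H(X|Y) = H(X,Y) - H(Y) = 3.5968 - 1.3643 = 2.2325 bits


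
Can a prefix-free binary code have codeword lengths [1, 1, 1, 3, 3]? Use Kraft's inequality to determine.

Kraft inequality: Σ 2^(-l_i) ≤ 1 for prefix-free code
Calculating: 2^(-1) + 2^(-1) + 2^(-1) + 2^(-3) + 2^(-3)
= 0.5 + 0.5 + 0.5 + 0.125 + 0.125
= 1.7500
Since 1.7500 > 1, prefix-free code does not exist


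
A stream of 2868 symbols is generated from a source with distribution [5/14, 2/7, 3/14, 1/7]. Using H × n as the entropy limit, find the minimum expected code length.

Entropy H = 1.9242 bits/symbol
Minimum bits = H × n = 1.9242 × 2868
= 5518.53 bits


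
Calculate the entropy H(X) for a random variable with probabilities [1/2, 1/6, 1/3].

H(X) = -Σ p(x) log₂ p(x)
  -1/2 × log₂(1/2) = 0.5000
  -1/6 × log₂(1/6) = 0.4308
  -1/3 × log₂(1/3) = 0.5283
H(X) = 1.4591 bits


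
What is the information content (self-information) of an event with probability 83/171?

Information content I(x) = -log₂(p(x))
I = -log₂(83/171) = -log₂(0.4854)
I = 1.0428 bits


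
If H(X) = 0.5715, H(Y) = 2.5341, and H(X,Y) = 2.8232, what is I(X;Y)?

I(X;Y) = H(X) + H(Y) - H(X,Y)
I(X;Y) = 0.5715 + 2.5341 - 2.8232 = 0.2824 bits


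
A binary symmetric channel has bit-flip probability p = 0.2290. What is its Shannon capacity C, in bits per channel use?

For BSC with error probability p:
C = 1 - H(p) where H(p) is binary entropy
H(0.2290) = -0.2290 × log₂(0.2290) - 0.7710 × log₂(0.7710)
H(p) = 0.7763
C = 1 - 0.7763 = 0.2237 bits/use


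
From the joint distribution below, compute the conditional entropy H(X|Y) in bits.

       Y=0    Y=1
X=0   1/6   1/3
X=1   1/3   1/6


H(X|Y) = Σ_y p(y) H(X|Y=y)
  p(Y=0) = 1/2, H(X|Y=0) = 0.9183
  p(Y=1) = 1/2, H(X|Y=1) = 0.9183
H(X|Y) = 0.5000×0.9183 + 0.5000×0.9183 = 0.9183 bits


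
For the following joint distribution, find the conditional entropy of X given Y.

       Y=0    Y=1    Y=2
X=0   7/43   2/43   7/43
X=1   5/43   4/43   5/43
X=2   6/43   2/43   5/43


H(X|Y) = Σ_y p(y) H(X|Y=y)
  p(Y=0) = 18/43, H(X|Y=0) = 1.5715
  p(Y=1) = 8/43, H(X|Y=1) = 1.5000
  p(Y=2) = 17/43, H(X|Y=2) = 1.5657
H(X|Y) = 0.4186×1.5715 + 0.1860×1.5000 + 0.3953×1.5657 = 1.5559 bits


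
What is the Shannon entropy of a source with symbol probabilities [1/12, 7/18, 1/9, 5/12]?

H(X) = -Σ p(x) log₂ p(x)
  -1/12 × log₂(1/12) = 0.2987
  -7/18 × log₂(7/18) = 0.5299
  -1/9 × log₂(1/9) = 0.3522
  -5/12 × log₂(5/12) = 0.5263
H(X) = 1.7071 bits


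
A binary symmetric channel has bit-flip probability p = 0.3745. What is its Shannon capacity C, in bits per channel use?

For BSC with error probability p:
C = 1 - H(p) where H(p) is binary entropy
H(0.3745) = -0.3745 × log₂(0.3745) - 0.6255 × log₂(0.6255)
H(p) = 0.9541
C = 1 - 0.9541 = 0.0459 bits/use


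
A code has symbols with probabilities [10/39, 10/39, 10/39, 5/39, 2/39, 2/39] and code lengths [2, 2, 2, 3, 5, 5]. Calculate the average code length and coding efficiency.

Average length L = Σ p_i × l_i = 2.4359 bits
Entropy H = 2.3298 bits
Efficiency η = H/L × 100% = 95.65%


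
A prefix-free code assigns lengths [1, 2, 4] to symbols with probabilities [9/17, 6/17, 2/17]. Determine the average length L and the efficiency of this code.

Average length L = Σ p_i × l_i = 1.7059 bits
Entropy H = 1.3793 bits
Efficiency η = H/L × 100% = 80.85%


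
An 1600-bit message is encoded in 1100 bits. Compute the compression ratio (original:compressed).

Compression ratio = Original / Compressed
= 1600 / 1100 = 1.45:1


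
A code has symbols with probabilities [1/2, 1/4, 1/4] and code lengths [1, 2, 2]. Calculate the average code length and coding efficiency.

Average length L = Σ p_i × l_i = 1.5000 bits
Entropy H = 1.5000 bits
Efficiency η = H/L × 100% = 100.00%


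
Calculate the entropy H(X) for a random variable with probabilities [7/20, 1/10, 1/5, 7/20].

H(X) = -Σ p(x) log₂ p(x)
  -7/20 × log₂(7/20) = 0.5301
  -1/10 × log₂(1/10) = 0.3322
  -1/5 × log₂(1/5) = 0.4644
  -7/20 × log₂(7/20) = 0.5301
H(X) = 1.8568 bits


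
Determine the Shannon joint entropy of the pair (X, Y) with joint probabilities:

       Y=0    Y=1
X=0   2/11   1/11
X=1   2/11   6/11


H(X,Y) = -Σ p(x,y) log₂ p(x,y)
  p(0,0)=2/11: -0.1818 × log₂(0.1818) = 0.4472
  p(0,1)=1/11: -0.0909 × log₂(0.0909) = 0.3145
  p(1,0)=2/11: -0.1818 × log₂(0.1818) = 0.4472
  p(1,1)=6/11: -0.5455 × log₂(0.5455) = 0.4770
H(X,Y) = 1.6858 bits


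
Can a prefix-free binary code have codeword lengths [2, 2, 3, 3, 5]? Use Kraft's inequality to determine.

Kraft inequality: Σ 2^(-l_i) ≤ 1 for prefix-free code
Calculating: 2^(-2) + 2^(-2) + 2^(-3) + 2^(-3) + 2^(-5)
= 0.25 + 0.25 + 0.125 + 0.125 + 0.03125
= 0.7812
Since 0.7812 ≤ 1, prefix-free code exists


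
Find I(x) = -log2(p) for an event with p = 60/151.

Information content I(x) = -log₂(p(x))
I = -log₂(60/151) = -log₂(0.3974)
I = 1.3315 bits


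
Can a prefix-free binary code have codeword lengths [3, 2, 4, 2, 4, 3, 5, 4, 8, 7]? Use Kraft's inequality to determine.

Kraft inequality: Σ 2^(-l_i) ≤ 1 for prefix-free code
Calculating: 2^(-3) + 2^(-2) + 2^(-4) + 2^(-2) + 2^(-4) + 2^(-3) + 2^(-5) + 2^(-4) + 2^(-8) + 2^(-7)
= 0.125 + 0.25 + 0.0625 + 0.25 + 0.0625 + 0.125 + 0.03125 + 0.0625 + 0.00390625 + 0.0078125
= 0.9805
Since 0.9805 ≤ 1, prefix-free code exists


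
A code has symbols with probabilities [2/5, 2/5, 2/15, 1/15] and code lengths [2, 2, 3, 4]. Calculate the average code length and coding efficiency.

Average length L = Σ p_i × l_i = 2.2667 bits
Entropy H = 1.7056 bits
Efficiency η = H/L × 100% = 75.25%


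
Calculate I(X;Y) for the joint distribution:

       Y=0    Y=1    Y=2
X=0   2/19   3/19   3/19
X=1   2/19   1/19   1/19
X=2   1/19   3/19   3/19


H(X) = 1.5294, H(Y) = 1.5683, H(X,Y) = 3.0364
I(X;Y) = H(X) + H(Y) - H(X,Y) = 0.0614 bits


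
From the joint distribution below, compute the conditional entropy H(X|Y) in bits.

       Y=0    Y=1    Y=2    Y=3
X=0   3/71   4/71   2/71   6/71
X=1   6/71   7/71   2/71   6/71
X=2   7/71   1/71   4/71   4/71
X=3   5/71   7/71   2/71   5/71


H(X|Y) = Σ_y p(y) H(X|Y=y)
  p(Y=0) = 21/71, H(X|Y=0) = 1.9387
  p(Y=1) = 19/71, H(X|Y=1) = 1.7583
  p(Y=2) = 10/71, H(X|Y=2) = 1.9219
  p(Y=3) = 21/71, H(X|Y=3) = 1.9814
H(X|Y) = 0.2958×1.9387 + 0.2676×1.7583 + 0.1408×1.9219 + 0.2958×1.9814 = 1.9007 bits


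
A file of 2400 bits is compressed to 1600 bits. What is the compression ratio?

Compression ratio = Original / Compressed
= 2400 / 1600 = 1.50:1


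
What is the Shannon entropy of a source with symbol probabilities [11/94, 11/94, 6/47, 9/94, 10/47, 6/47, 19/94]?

H(X) = -Σ p(x) log₂ p(x)
  -11/94 × log₂(11/94) = 0.3622
  -11/94 × log₂(11/94) = 0.3622
  -6/47 × log₂(6/47) = 0.3791
  -9/94 × log₂(9/94) = 0.3241
  -10/47 × log₂(10/47) = 0.4750
  -6/47 × log₂(6/47) = 0.3791
  -19/94 × log₂(19/94) = 0.4662
H(X) = 2.7479 bits


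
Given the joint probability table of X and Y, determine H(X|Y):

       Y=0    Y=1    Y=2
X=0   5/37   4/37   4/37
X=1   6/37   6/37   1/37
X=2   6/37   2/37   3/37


H(X|Y) = Σ_y p(y) H(X|Y=y)
  p(Y=0) = 17/37, H(X|Y=0) = 1.5799
  p(Y=1) = 12/37, H(X|Y=1) = 1.4591
  p(Y=2) = 8/37, H(X|Y=2) = 1.4056
H(X|Y) = 0.4595×1.5799 + 0.3243×1.4591 + 0.2162×1.4056 = 1.5030 bits


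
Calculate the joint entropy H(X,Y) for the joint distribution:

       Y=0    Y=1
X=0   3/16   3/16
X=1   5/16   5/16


H(X,Y) = -Σ p(x,y) log₂ p(x,y)
  p(0,0)=3/16: -0.1875 × log₂(0.1875) = 0.4528
  p(0,1)=3/16: -0.1875 × log₂(0.1875) = 0.4528
  p(1,0)=5/16: -0.3125 × log₂(0.3125) = 0.5244
  p(1,1)=5/16: -0.3125 × log₂(0.3125) = 0.5244
H(X,Y) = 1.9544 bits


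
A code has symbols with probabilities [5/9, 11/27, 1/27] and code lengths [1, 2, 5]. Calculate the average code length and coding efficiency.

Average length L = Σ p_i × l_i = 1.5556 bits
Entropy H = 1.1750 bits
Efficiency η = H/L × 100% = 75.54%


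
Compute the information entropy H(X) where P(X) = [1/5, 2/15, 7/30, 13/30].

H(X) = -Σ p(x) log₂ p(x)
  -1/5 × log₂(1/5) = 0.4644
  -2/15 × log₂(2/15) = 0.3876
  -7/30 × log₂(7/30) = 0.4899
  -13/30 × log₂(13/30) = 0.5228
H(X) = 1.8647 bits


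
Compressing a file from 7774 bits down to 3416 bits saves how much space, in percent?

Space savings = (1 - Compressed/Original) × 100%
= (1 - 3416/7774) × 100%
= 56.06%


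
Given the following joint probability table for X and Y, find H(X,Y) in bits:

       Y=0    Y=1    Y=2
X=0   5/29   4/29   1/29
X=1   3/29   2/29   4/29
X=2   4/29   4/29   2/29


H(X,Y) = -Σ p(x,y) log₂ p(x,y)
  p(0,0)=5/29: -0.1724 × log₂(0.1724) = 0.4373
  p(0,1)=4/29: -0.1379 × log₂(0.1379) = 0.3942
  p(0,2)=1/29: -0.0345 × log₂(0.0345) = 0.1675
  p(1,0)=3/29: -0.1034 × log₂(0.1034) = 0.3386
  p(1,1)=2/29: -0.0690 × log₂(0.0690) = 0.2661
  p(1,2)=4/29: -0.1379 × log₂(0.1379) = 0.3942
  p(2,0)=4/29: -0.1379 × log₂(0.1379) = 0.3942
  p(2,1)=4/29: -0.1379 × log₂(0.1379) = 0.3942
  p(2,2)=2/29: -0.0690 × log₂(0.0690) = 0.2661
H(X,Y) = 3.0523 bits


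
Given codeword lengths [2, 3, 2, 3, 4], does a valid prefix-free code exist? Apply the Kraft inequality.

Kraft inequality: Σ 2^(-l_i) ≤ 1 for prefix-free code
Calculating: 2^(-2) + 2^(-3) + 2^(-2) + 2^(-3) + 2^(-4)
= 0.25 + 0.125 + 0.25 + 0.125 + 0.0625
= 0.8125
Since 0.8125 ≤ 1, prefix-free code exists


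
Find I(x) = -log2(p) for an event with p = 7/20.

Information content I(x) = -log₂(p(x))
I = -log₂(7/20) = -log₂(0.3500)
I = 1.5146 bits


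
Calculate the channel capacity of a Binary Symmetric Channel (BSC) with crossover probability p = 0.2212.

For BSC with error probability p:
C = 1 - H(p) where H(p) is binary entropy
H(0.2212) = -0.2212 × log₂(0.2212) - 0.7788 × log₂(0.7788)
H(p) = 0.7624
C = 1 - 0.7624 = 0.2376 bits/use


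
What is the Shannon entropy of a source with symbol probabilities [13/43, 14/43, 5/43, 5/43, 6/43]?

H(X) = -Σ p(x) log₂ p(x)
  -13/43 × log₂(13/43) = 0.5218
  -14/43 × log₂(14/43) = 0.5271
  -5/43 × log₂(5/43) = 0.3610
  -5/43 × log₂(5/43) = 0.3610
  -6/43 × log₂(6/43) = 0.3965
H(X) = 2.1672 bits


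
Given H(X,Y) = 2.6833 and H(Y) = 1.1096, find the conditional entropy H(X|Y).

Chain rule: H(X,Y) = H(X|Y) + H(Y)
H(X|Y) = H(X,Y) - H(Y) = 2.6833 - 1.1096 = 1.5737 bits


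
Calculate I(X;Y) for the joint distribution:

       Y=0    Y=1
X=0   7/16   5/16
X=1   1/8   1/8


H(X) = 0.8113, H(Y) = 0.9887, H(X,Y) = 1.7962
I(X;Y) = H(X) + H(Y) - H(X,Y) = 0.0038 bits


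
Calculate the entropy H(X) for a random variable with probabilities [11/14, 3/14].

H(X) = -Σ p(x) log₂ p(x)
  -11/14 × log₂(11/14) = 0.2734
  -3/14 × log₂(3/14) = 0.4762
H(X) = 0.7496 bits


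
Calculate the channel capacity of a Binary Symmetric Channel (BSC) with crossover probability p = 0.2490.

For BSC with error probability p:
C = 1 - H(p) where H(p) is binary entropy
H(0.2490) = -0.2490 × log₂(0.2490) - 0.7510 × log₂(0.7510)
H(p) = 0.8097
C = 1 - 0.8097 = 0.1903 bits/use


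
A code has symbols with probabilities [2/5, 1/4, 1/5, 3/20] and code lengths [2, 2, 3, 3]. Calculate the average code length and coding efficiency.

Average length L = Σ p_i × l_i = 2.3500 bits
Entropy H = 1.9037 bits
Efficiency η = H/L × 100% = 81.01%


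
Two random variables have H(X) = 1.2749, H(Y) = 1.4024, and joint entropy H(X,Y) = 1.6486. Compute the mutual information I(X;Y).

I(X;Y) = H(X) + H(Y) - H(X,Y)
I(X;Y) = 1.2749 + 1.4024 - 1.6486 = 1.0287 bits


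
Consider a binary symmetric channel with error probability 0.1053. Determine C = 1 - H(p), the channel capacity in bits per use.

For BSC with error probability p:
C = 1 - H(p) where H(p) is binary entropy
H(0.1053) = -0.1053 × log₂(0.1053) - 0.8947 × log₂(0.8947)
H(p) = 0.4856
C = 1 - 0.4856 = 0.5144 bits/use


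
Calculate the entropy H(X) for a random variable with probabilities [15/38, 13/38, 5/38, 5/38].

H(X) = -Σ p(x) log₂ p(x)
  -15/38 × log₂(15/38) = 0.5294
  -13/38 × log₂(13/38) = 0.5294
  -5/38 × log₂(5/38) = 0.3850
  -5/38 × log₂(5/38) = 0.3850
H(X) = 1.8288 bits


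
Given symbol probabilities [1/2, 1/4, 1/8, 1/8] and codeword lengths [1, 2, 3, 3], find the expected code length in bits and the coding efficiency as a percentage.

Average length L = Σ p_i × l_i = 1.7500 bits
Entropy H = 1.7500 bits
Efficiency η = H/L × 100% = 100.00%


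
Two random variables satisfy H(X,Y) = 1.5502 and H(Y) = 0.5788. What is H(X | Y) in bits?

Chain rule: H(X,Y) = H(X|Y) + H(Y)
H(X|Y) = H(X,Y) - H(Y) = 1.5502 - 0.5788 = 0.9714 bits


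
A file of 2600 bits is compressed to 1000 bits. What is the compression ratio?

Compression ratio = Original / Compressed
= 2600 / 1000 = 2.60:1


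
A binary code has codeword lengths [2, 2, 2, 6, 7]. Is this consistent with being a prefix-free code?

Kraft inequality: Σ 2^(-l_i) ≤ 1 for prefix-free code
Calculating: 2^(-2) + 2^(-2) + 2^(-2) + 2^(-6) + 2^(-7)
= 0.25 + 0.25 + 0.25 + 0.015625 + 0.0078125
= 0.7734
Since 0.7734 ≤ 1, prefix-free code exists


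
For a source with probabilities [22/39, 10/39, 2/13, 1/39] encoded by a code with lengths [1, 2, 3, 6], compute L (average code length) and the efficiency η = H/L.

Average length L = Σ p_i × l_i = 1.6923 bits
Entropy H = 1.5204 bits
Efficiency η = H/L × 100% = 89.84%


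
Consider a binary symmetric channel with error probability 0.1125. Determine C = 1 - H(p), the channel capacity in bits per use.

For BSC with error probability p:
C = 1 - H(p) where H(p) is binary entropy
H(0.1125) = -0.1125 × log₂(0.1125) - 0.8875 × log₂(0.8875)
H(p) = 0.5074
C = 1 - 0.5074 = 0.4926 bits/use


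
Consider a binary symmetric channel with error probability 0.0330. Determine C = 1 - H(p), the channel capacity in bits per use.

For BSC with error probability p:
C = 1 - H(p) where H(p) is binary entropy
H(0.0330) = -0.0330 × log₂(0.0330) - 0.9670 × log₂(0.9670)
H(p) = 0.2092
C = 1 - 0.2092 = 0.7908 bits/use


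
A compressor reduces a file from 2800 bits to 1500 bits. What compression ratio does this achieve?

Compression ratio = Original / Compressed
= 2800 / 1500 = 1.87:1


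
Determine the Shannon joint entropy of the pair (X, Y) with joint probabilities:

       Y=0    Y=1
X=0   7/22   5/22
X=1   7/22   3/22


H(X,Y) = -Σ p(x,y) log₂ p(x,y)
  p(0,0)=7/22: -0.3182 × log₂(0.3182) = 0.5257
  p(0,1)=5/22: -0.2273 × log₂(0.2273) = 0.4858
  p(1,0)=7/22: -0.3182 × log₂(0.3182) = 0.5257
  p(1,1)=3/22: -0.1364 × log₂(0.1364) = 0.3920
H(X,Y) = 1.9291 bits


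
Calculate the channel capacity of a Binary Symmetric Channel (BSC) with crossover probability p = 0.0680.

For BSC with error probability p:
C = 1 - H(p) where H(p) is binary entropy
H(0.0680) = -0.0680 × log₂(0.0680) - 0.9320 × log₂(0.9320)
H(p) = 0.3584
C = 1 - 0.3584 = 0.6416 bits/use


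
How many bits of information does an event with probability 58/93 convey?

Information content I(x) = -log₂(p(x))
I = -log₂(58/93) = -log₂(0.6237)
I = 0.6812 bits


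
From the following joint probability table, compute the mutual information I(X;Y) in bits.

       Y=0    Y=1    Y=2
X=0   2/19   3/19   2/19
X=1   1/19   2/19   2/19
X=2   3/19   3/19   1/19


H(X) = 1.5683, H(Y) = 1.5574, H(X,Y) = 3.0761
I(X;Y) = H(X) + H(Y) - H(X,Y) = 0.0496 bits


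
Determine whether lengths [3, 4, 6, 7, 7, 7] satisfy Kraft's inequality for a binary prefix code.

Kraft inequality: Σ 2^(-l_i) ≤ 1 for prefix-free code
Calculating: 2^(-3) + 2^(-4) + 2^(-6) + 2^(-7) + 2^(-7) + 2^(-7)
= 0.125 + 0.0625 + 0.015625 + 0.0078125 + 0.0078125 + 0.0078125
= 0.2266
Since 0.2266 ≤ 1, prefix-free code exists


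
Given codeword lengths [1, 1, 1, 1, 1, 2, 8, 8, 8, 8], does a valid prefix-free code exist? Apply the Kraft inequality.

Kraft inequality: Σ 2^(-l_i) ≤ 1 for prefix-free code
Calculating: 2^(-1) + 2^(-1) + 2^(-1) + 2^(-1) + 2^(-1) + 2^(-2) + 2^(-8) + 2^(-8) + 2^(-8) + 2^(-8)
= 0.5 + 0.5 + 0.5 + 0.5 + 0.5 + 0.25 + 0.00390625 + 0.00390625 + 0.00390625 + 0.00390625
= 2.7656
Since 2.7656 > 1, prefix-free code does not exist


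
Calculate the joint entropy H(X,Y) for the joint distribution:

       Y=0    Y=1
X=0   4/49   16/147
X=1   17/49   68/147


H(X,Y) = -Σ p(x,y) log₂ p(x,y)
  p(0,0)=4/49: -0.0816 × log₂(0.0816) = 0.2951
  p(0,1)=16/147: -0.1088 × log₂(0.1088) = 0.3483
  p(1,0)=17/49: -0.3469 × log₂(0.3469) = 0.5299
  p(1,1)=68/147: -0.4626 × log₂(0.4626) = 0.5145
H(X,Y) = 1.6877 bits


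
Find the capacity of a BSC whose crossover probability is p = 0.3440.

For BSC with error probability p:
C = 1 - H(p) where H(p) is binary entropy
H(0.3440) = -0.3440 × log₂(0.3440) - 0.6560 × log₂(0.6560)
H(p) = 0.9286
C = 1 - 0.9286 = 0.0714 bits/use


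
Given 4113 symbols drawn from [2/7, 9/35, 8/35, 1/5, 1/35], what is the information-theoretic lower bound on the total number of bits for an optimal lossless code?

Entropy H = 2.1179 bits/symbol
Minimum bits = H × n = 2.1179 × 4113
= 8710.72 bits


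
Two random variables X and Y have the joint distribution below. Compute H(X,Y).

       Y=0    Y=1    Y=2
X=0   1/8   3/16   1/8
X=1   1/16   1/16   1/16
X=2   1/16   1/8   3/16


H(X,Y) = -Σ p(x,y) log₂ p(x,y)
  p(0,0)=1/8: -0.1250 × log₂(0.1250) = 0.3750
  p(0,1)=3/16: -0.1875 × log₂(0.1875) = 0.4528
  p(0,2)=1/8: -0.1250 × log₂(0.1250) = 0.3750
  p(1,0)=1/16: -0.0625 × log₂(0.0625) = 0.2500
  p(1,1)=1/16: -0.0625 × log₂(0.0625) = 0.2500
  p(1,2)=1/16: -0.0625 × log₂(0.0625) = 0.2500
  p(2,0)=1/16: -0.0625 × log₂(0.0625) = 0.2500
  p(2,1)=1/8: -0.1250 × log₂(0.1250) = 0.3750
  p(2,2)=3/16: -0.1875 × log₂(0.1875) = 0.4528
H(X,Y) = 3.0306 bits


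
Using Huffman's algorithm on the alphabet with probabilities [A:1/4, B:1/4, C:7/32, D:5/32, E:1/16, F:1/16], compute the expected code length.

Huffman tree construction:
Combine smallest probabilities repeatedly
Resulting codes:
  A: 01 (length 2)
  B: 10 (length 2)
  C: 00 (length 2)
  D: 111 (length 3)
  E: 1100 (length 4)
  F: 1101 (length 4)
Average length = Σ p(s) × length(s) = 2.4062 bits


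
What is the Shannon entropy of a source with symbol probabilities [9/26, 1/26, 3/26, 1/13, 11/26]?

H(X) = -Σ p(x) log₂ p(x)
  -9/26 × log₂(9/26) = 0.5298
  -1/26 × log₂(1/26) = 0.1808
  -3/26 × log₂(3/26) = 0.3595
  -1/13 × log₂(1/13) = 0.2846
  -11/26 × log₂(11/26) = 0.5250
H(X) = 1.8797 bits


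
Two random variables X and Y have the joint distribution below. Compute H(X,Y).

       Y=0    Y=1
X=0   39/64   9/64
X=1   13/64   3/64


H(X,Y) = -Σ p(x,y) log₂ p(x,y)
  p(0,0)=39/64: -0.6094 × log₂(0.6094) = 0.4355
  p(0,1)=9/64: -0.1406 × log₂(0.1406) = 0.3980
  p(1,0)=13/64: -0.2031 × log₂(0.2031) = 0.4671
  p(1,1)=3/64: -0.0469 × log₂(0.0469) = 0.2070
H(X,Y) = 1.5075 bits


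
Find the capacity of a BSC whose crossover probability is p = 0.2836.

For BSC with error probability p:
C = 1 - H(p) where H(p) is binary entropy
H(0.2836) = -0.2836 × log₂(0.2836) - 0.7164 × log₂(0.7164)
H(p) = 0.8603
C = 1 - 0.8603 = 0.1397 bits/use


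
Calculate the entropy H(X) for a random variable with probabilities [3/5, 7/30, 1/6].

H(X) = -Σ p(x) log₂ p(x)
  -3/5 × log₂(3/5) = 0.4422
  -7/30 × log₂(7/30) = 0.4899
  -1/6 × log₂(1/6) = 0.4308
H(X) = 1.3629 bits


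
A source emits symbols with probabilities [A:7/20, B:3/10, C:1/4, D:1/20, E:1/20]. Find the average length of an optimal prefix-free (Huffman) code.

Huffman tree construction:
Combine smallest probabilities repeatedly
Resulting codes:
  A: 11 (length 2)
  B: 10 (length 2)
  C: 01 (length 2)
  D: 000 (length 3)
  E: 001 (length 3)
Average length = Σ p(s) × length(s) = 2.1000 bits


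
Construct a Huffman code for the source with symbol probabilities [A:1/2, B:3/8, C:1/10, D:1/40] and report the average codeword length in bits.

Huffman tree construction:
Combine smallest probabilities repeatedly
Resulting codes:
  A: 0 (length 1)
  B: 11 (length 2)
  C: 101 (length 3)
  D: 100 (length 3)
Average length = Σ p(s) × length(s) = 1.6250 bits


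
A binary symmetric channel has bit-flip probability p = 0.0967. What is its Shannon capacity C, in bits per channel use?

For BSC with error probability p:
C = 1 - H(p) where H(p) is binary entropy
H(0.0967) = -0.0967 × log₂(0.0967) - 0.9033 × log₂(0.9033)
H(p) = 0.4584
C = 1 - 0.4584 = 0.5416 bits/use


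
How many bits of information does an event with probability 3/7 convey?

Information content I(x) = -log₂(p(x))
I = -log₂(3/7) = -log₂(0.4286)
I = 1.2224 bits


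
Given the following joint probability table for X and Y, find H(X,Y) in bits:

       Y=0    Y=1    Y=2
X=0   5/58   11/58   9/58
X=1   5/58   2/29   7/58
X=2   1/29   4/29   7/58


H(X,Y) = -Σ p(x,y) log₂ p(x,y)
  p(0,0)=5/58: -0.0862 × log₂(0.0862) = 0.3048
  p(0,1)=11/58: -0.1897 × log₂(0.1897) = 0.4549
  p(0,2)=9/58: -0.1552 × log₂(0.1552) = 0.4171
  p(1,0)=5/58: -0.0862 × log₂(0.0862) = 0.3048
  p(1,1)=2/29: -0.0690 × log₂(0.0690) = 0.2661
  p(1,2)=7/58: -0.1207 × log₂(0.1207) = 0.3682
  p(2,0)=1/29: -0.0345 × log₂(0.0345) = 0.1675
  p(2,1)=4/29: -0.1379 × log₂(0.1379) = 0.3942
  p(2,2)=7/58: -0.1207 × log₂(0.1207) = 0.3682
H(X,Y) = 3.0458 bits


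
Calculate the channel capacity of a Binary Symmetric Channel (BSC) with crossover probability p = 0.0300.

For BSC with error probability p:
C = 1 - H(p) where H(p) is binary entropy
H(0.0300) = -0.0300 × log₂(0.0300) - 0.9700 × log₂(0.9700)
H(p) = 0.1944
C = 1 - 0.1944 = 0.8056 bits/use


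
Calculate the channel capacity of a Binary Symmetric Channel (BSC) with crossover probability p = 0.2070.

For BSC with error probability p:
C = 1 - H(p) where H(p) is binary entropy
H(0.2070) = -0.2070 × log₂(0.2070) - 0.7930 × log₂(0.7930)
H(p) = 0.7357
C = 1 - 0.7357 = 0.2643 bits/use


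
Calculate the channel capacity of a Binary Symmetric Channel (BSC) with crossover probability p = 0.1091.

For BSC with error probability p:
C = 1 - H(p) where H(p) is binary entropy
H(0.1091) = -0.1091 × log₂(0.1091) - 0.8909 × log₂(0.8909)
H(p) = 0.4972
C = 1 - 0.4972 = 0.5028 bits/use


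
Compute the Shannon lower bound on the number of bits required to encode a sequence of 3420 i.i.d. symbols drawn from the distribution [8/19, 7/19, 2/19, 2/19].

Entropy H = 1.7400 bits/symbol
Minimum bits = H × n = 1.7400 × 3420
= 5950.64 bits


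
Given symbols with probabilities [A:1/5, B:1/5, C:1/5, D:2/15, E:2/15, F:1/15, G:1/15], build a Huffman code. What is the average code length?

Huffman tree construction:
Combine smallest probabilities repeatedly
Resulting codes:
  A: 111 (length 3)
  B: 00 (length 2)
  C: 01 (length 2)
  D: 100 (length 3)
  E: 101 (length 3)
  F: 1100 (length 4)
  G: 1101 (length 4)
Average length = Σ p(s) × length(s) = 2.7333 bits


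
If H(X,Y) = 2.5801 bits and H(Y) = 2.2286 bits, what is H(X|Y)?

Chain rule: H(X,Y) = H(X|Y) + H(Y)
H(X|Y) = H(X,Y) - H(Y) = 2.5801 - 2.2286 = 0.3515 bits


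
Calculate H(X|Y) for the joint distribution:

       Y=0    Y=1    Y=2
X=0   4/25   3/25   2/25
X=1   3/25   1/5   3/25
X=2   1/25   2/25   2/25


H(X|Y) = Σ_y p(y) H(X|Y=y)
  p(Y=0) = 8/25, H(X|Y=0) = 1.4056
  p(Y=1) = 2/5, H(X|Y=1) = 1.4855
  p(Y=2) = 7/25, H(X|Y=2) = 1.5567
H(X|Y) = 0.3200×1.4056 + 0.4000×1.4855 + 0.2800×1.5567 = 1.4799 bits


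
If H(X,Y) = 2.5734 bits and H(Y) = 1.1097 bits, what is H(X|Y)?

Chain rule: H(X,Y) = H(X|Y) + H(Y)
H(X|Y) = H(X,Y) - H(Y) = 2.5734 - 1.1097 = 1.4637 bits


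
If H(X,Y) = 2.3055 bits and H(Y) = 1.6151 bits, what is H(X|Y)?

Chain rule: H(X,Y) = H(X|Y) + H(Y)
H(X|Y) = H(X,Y) - H(Y) = 2.3055 - 1.6151 = 0.6904 bits


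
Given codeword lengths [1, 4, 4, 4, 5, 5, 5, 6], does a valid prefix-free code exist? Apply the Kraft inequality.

Kraft inequality: Σ 2^(-l_i) ≤ 1 for prefix-free code
Calculating: 2^(-1) + 2^(-4) + 2^(-4) + 2^(-4) + 2^(-5) + 2^(-5) + 2^(-5) + 2^(-6)
= 0.5 + 0.0625 + 0.0625 + 0.0625 + 0.03125 + 0.03125 + 0.03125 + 0.015625
= 0.7969
Since 0.7969 ≤ 1, prefix-free code exists


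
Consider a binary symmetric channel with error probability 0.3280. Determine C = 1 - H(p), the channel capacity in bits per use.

For BSC with error probability p:
C = 1 - H(p) where H(p) is binary entropy
H(0.3280) = -0.3280 × log₂(0.3280) - 0.6720 × log₂(0.6720)
H(p) = 0.9129
C = 1 - 0.9129 = 0.0871 bits/use


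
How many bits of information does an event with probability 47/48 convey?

Information content I(x) = -log₂(p(x))
I = -log₂(47/48) = -log₂(0.9792)
I = 0.0304 bits


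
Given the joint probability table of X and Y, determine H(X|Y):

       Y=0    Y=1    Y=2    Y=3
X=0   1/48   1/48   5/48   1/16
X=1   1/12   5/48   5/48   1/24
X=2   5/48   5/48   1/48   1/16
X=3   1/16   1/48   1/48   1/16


H(X|Y) = Σ_y p(y) H(X|Y=y)
  p(Y=0) = 13/48, H(X|Y=0) = 1.8262
  p(Y=1) = 1/4, H(X|Y=1) = 1.6500
  p(Y=2) = 1/4, H(X|Y=2) = 1.6500
  p(Y=3) = 11/48, H(X|Y=3) = 1.9808
H(X|Y) = 0.2708×1.8262 + 0.2500×1.6500 + 0.2500×1.6500 + 0.2292×1.9808 = 1.7736 bits


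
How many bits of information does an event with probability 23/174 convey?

Information content I(x) = -log₂(p(x))
I = -log₂(23/174) = -log₂(0.1322)
I = 2.9194 bits


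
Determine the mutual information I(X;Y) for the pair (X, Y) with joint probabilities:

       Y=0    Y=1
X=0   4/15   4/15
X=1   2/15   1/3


H(X) = 0.9968, H(Y) = 0.9710, H(X,Y) = 1.9329
I(X;Y) = H(X) + H(Y) - H(X,Y) = 0.0348 bits


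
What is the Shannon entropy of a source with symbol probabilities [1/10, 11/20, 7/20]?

H(X) = -Σ p(x) log₂ p(x)
  -1/10 × log₂(1/10) = 0.3322
  -11/20 × log₂(11/20) = 0.4744
  -7/20 × log₂(7/20) = 0.5301
H(X) = 1.3367 bits


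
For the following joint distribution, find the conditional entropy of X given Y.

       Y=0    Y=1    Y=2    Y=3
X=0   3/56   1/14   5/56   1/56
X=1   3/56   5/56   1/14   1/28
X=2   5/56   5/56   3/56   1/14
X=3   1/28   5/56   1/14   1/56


H(X|Y) = Σ_y p(y) H(X|Y=y)
  p(Y=0) = 13/56, H(X|Y=0) = 1.9220
  p(Y=1) = 19/56, H(X|Y=1) = 1.9938
  p(Y=2) = 2/7, H(X|Y=2) = 1.9772
  p(Y=3) = 1/7, H(X|Y=3) = 1.7500
H(X|Y) = 0.2321×1.9220 + 0.3393×1.9938 + 0.2857×1.9772 + 0.1429×1.7500 = 1.9376 bits


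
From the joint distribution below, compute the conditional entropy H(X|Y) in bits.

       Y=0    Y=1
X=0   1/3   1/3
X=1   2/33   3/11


H(X|Y) = Σ_y p(y) H(X|Y=y)
  p(Y=0) = 13/33, H(X|Y=0) = 0.6194
  p(Y=1) = 20/33, H(X|Y=1) = 0.9928
H(X|Y) = 0.3939×0.6194 + 0.6061×0.9928 = 0.8457 bits


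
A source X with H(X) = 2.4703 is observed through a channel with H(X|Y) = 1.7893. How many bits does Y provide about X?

I(X;Y) = H(X) - H(X|Y)
I(X;Y) = 2.4703 - 1.7893 = 0.681 bits


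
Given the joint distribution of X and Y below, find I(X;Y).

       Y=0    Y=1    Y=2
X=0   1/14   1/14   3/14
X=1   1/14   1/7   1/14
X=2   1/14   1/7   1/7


H(X) = 1.5774, H(Y) = 1.5306, H(X,Y) = 3.0391
I(X;Y) = H(X) + H(Y) - H(X,Y) = 0.0689 bits


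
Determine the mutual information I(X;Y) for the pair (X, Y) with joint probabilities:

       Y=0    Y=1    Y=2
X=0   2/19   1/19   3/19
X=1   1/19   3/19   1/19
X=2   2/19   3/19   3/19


H(X) = 1.5574, H(Y) = 1.5683, H(X,Y) = 3.0364
I(X;Y) = H(X) + H(Y) - H(X,Y) = 0.0894 bits


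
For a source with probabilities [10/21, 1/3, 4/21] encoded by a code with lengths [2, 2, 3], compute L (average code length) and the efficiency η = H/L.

Average length L = Σ p_i × l_i = 2.1905 bits
Entropy H = 1.4937 bits
Efficiency η = H/L × 100% = 68.19%


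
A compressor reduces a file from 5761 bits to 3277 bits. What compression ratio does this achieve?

Compression ratio = Original / Compressed
= 5761 / 3277 = 1.76:1


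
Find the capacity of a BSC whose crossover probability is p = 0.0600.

For BSC with error probability p:
C = 1 - H(p) where H(p) is binary entropy
H(0.0600) = -0.0600 × log₂(0.0600) - 0.9400 × log₂(0.9400)
H(p) = 0.3274
C = 1 - 0.3274 = 0.6726 bits/use


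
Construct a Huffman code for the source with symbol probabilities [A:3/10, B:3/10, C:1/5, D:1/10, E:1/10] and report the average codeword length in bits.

Huffman tree construction:
Combine smallest probabilities repeatedly
Resulting codes:
  A: 10 (length 2)
  B: 11 (length 2)
  C: 00 (length 2)
  D: 010 (length 3)
  E: 011 (length 3)
Average length = Σ p(s) × length(s) = 2.2000 bits


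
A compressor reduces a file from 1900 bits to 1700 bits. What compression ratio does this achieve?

Compression ratio = Original / Compressed
= 1900 / 1700 = 1.12:1


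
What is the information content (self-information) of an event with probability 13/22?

Information content I(x) = -log₂(p(x))
I = -log₂(13/22) = -log₂(0.5909)
I = 0.7590 bits


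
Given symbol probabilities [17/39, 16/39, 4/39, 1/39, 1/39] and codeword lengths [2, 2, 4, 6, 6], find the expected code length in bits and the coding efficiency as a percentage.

Average length L = Σ p_i × l_i = 2.4103 bits
Entropy H = 1.6575 bits
Efficiency η = H/L × 100% = 68.77%


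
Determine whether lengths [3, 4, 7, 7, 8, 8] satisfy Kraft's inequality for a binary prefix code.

Kraft inequality: Σ 2^(-l_i) ≤ 1 for prefix-free code
Calculating: 2^(-3) + 2^(-4) + 2^(-7) + 2^(-7) + 2^(-8) + 2^(-8)
= 0.125 + 0.0625 + 0.0078125 + 0.0078125 + 0.00390625 + 0.00390625
= 0.2109
Since 0.2109 ≤ 1, prefix-free code exists


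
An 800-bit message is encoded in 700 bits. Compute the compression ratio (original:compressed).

Compression ratio = Original / Compressed
= 800 / 700 = 1.14:1


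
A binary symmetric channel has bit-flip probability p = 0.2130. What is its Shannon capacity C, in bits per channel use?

For BSC with error probability p:
C = 1 - H(p) where H(p) is binary entropy
H(0.2130) = -0.2130 × log₂(0.2130) - 0.7870 × log₂(0.7870)
H(p) = 0.7472
C = 1 - 0.7472 = 0.2528 bits/use


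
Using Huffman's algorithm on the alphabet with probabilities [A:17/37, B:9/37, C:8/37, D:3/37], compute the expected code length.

Huffman tree construction:
Combine smallest probabilities repeatedly
Resulting codes:
  A: 0 (length 1)
  B: 10 (length 2)
  C: 111 (length 3)
  D: 110 (length 3)
Average length = Σ p(s) × length(s) = 1.8378 bits


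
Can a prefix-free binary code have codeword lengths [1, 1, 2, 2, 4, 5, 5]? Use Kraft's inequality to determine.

Kraft inequality: Σ 2^(-l_i) ≤ 1 for prefix-free code
Calculating: 2^(-1) + 2^(-1) + 2^(-2) + 2^(-2) + 2^(-4) + 2^(-5) + 2^(-5)
= 0.5 + 0.5 + 0.25 + 0.25 + 0.0625 + 0.03125 + 0.03125
= 1.6250
Since 1.6250 > 1, prefix-free code does not exist


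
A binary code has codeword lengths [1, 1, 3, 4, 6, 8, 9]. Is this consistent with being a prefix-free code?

Kraft inequality: Σ 2^(-l_i) ≤ 1 for prefix-free code
Calculating: 2^(-1) + 2^(-1) + 2^(-3) + 2^(-4) + 2^(-6) + 2^(-8) + 2^(-9)
= 0.5 + 0.5 + 0.125 + 0.0625 + 0.015625 + 0.00390625 + 0.001953125
= 1.2090
Since 1.2090 > 1, prefix-free code does not exist


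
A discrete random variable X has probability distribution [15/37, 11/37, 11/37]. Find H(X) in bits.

H(X) = -Σ p(x) log₂ p(x)
  -15/37 × log₂(15/37) = 0.5281
  -11/37 × log₂(11/37) = 0.5203
  -11/37 × log₂(11/37) = 0.5203
H(X) = 1.5686 bits


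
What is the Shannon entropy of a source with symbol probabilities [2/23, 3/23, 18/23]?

H(X) = -Σ p(x) log₂ p(x)
  -2/23 × log₂(2/23) = 0.3064
  -3/23 × log₂(3/23) = 0.3833
  -18/23 × log₂(18/23) = 0.2768
H(X) = 0.9665 bits


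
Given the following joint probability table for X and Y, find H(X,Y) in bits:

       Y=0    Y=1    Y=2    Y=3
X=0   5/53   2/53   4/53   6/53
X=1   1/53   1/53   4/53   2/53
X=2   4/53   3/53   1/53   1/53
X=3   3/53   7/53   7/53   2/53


H(X,Y) = -Σ p(x,y) log₂ p(x,y)
  p(0,0)=5/53: -0.0943 × log₂(0.0943) = 0.3213
  p(0,1)=2/53: -0.0377 × log₂(0.0377) = 0.1784
  p(0,2)=4/53: -0.0755 × log₂(0.0755) = 0.2814
  p(0,3)=6/53: -0.1132 × log₂(0.1132) = 0.3558
  p(1,0)=1/53: -0.0189 × log₂(0.0189) = 0.1081
  p(1,1)=1/53: -0.0189 × log₂(0.0189) = 0.1081
  p(1,2)=4/53: -0.0755 × log₂(0.0755) = 0.2814
  p(1,3)=2/53: -0.0377 × log₂(0.0377) = 0.1784
  p(2,0)=4/53: -0.0755 × log₂(0.0755) = 0.2814
  p(2,1)=3/53: -0.0566 × log₂(0.0566) = 0.2345
  p(2,2)=1/53: -0.0189 × log₂(0.0189) = 0.1081
  p(2,3)=1/53: -0.0189 × log₂(0.0189) = 0.1081
  p(3,0)=3/53: -0.0566 × log₂(0.0566) = 0.2345
  p(3,1)=7/53: -0.1321 × log₂(0.1321) = 0.3857
  p(3,2)=7/53: -0.1321 × log₂(0.1321) = 0.3857
  p(3,3)=2/53: -0.0377 × log₂(0.0377) = 0.1784
H(X,Y) = 3.7292 bits


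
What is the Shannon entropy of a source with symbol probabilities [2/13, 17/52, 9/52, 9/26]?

H(X) = -Σ p(x) log₂ p(x)
  -2/13 × log₂(2/13) = 0.4155
  -17/52 × log₂(17/52) = 0.5273
  -9/52 × log₂(9/52) = 0.4380
  -9/26 × log₂(9/26) = 0.5298
H(X) = 1.9105 bits


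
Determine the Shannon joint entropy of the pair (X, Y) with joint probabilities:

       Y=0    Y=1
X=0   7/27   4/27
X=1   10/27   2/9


H(X,Y) = -Σ p(x,y) log₂ p(x,y)
  p(0,0)=7/27: -0.2593 × log₂(0.2593) = 0.5049
  p(0,1)=4/27: -0.1481 × log₂(0.1481) = 0.4081
  p(1,0)=10/27: -0.3704 × log₂(0.3704) = 0.5307
  p(1,1)=2/9: -0.2222 × log₂(0.2222) = 0.4822
H(X,Y) = 1.9260 bits


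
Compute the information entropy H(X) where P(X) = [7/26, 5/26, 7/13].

H(X) = -Σ p(x) log₂ p(x)
  -7/26 × log₂(7/26) = 0.5097
  -5/26 × log₂(5/26) = 0.4574
  -7/13 × log₂(7/13) = 0.4809
H(X) = 1.4480 bits


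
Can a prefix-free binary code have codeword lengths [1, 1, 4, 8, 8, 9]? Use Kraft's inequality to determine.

Kraft inequality: Σ 2^(-l_i) ≤ 1 for prefix-free code
Calculating: 2^(-1) + 2^(-1) + 2^(-4) + 2^(-8) + 2^(-8) + 2^(-9)
= 0.5 + 0.5 + 0.0625 + 0.00390625 + 0.00390625 + 0.001953125
= 1.0723
Since 1.0723 > 1, prefix-free code does not exist


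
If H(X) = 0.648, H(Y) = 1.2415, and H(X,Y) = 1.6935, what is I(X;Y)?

I(X;Y) = H(X) + H(Y) - H(X,Y)
I(X;Y) = 0.648 + 1.2415 - 1.6935 = 0.196 bits


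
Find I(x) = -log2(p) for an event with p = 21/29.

Information content I(x) = -log₂(p(x))
I = -log₂(21/29) = -log₂(0.7241)
I = 0.4657 bits


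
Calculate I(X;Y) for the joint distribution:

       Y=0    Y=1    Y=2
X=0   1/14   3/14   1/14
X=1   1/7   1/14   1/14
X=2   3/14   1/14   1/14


H(X) = 1.5774, H(Y) = 1.5306, H(X,Y) = 2.9852
I(X;Y) = H(X) + H(Y) - H(X,Y) = 0.1228 bits


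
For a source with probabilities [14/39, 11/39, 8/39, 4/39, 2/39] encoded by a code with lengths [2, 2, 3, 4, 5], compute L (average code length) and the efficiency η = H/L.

Average length L = Σ p_i × l_i = 2.5641 bits
Entropy H = 2.0711 bits
Efficiency η = H/L × 100% = 80.77%


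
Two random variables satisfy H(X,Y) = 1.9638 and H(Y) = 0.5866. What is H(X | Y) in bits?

Chain rule: H(X,Y) = H(X|Y) + H(Y)
H(X|Y) = H(X,Y) - H(Y) = 1.9638 - 0.5866 = 1.3772 bits


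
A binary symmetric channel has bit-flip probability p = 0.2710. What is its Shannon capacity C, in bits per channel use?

For BSC with error probability p:
C = 1 - H(p) where H(p) is binary entropy
H(0.2710) = -0.2710 × log₂(0.2710) - 0.7290 × log₂(0.7290)
H(p) = 0.8429
C = 1 - 0.8429 = 0.1571 bits/use


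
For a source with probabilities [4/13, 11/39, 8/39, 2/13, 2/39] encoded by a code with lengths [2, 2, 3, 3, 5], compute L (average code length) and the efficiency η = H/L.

Average length L = Σ p_i × l_i = 2.5128 bits
Entropy H = 2.1422 bits
Efficiency η = H/L × 100% = 85.25%


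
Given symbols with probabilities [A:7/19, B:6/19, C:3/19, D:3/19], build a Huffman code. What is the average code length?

Huffman tree construction:
Combine smallest probabilities repeatedly
Resulting codes:
  A: 0 (length 1)
  B: 10 (length 2)
  C: 110 (length 3)
  D: 111 (length 3)
Average length = Σ p(s) × length(s) = 1.9474 bits


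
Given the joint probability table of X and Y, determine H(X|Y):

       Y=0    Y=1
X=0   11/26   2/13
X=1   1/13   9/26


H(X|Y) = Σ_y p(y) H(X|Y=y)
  p(Y=0) = 1/2, H(X|Y=0) = 0.6194
  p(Y=1) = 1/2, H(X|Y=1) = 0.8905
H(X|Y) = 0.5000×0.6194 + 0.5000×0.8905 = 0.7549 bits
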